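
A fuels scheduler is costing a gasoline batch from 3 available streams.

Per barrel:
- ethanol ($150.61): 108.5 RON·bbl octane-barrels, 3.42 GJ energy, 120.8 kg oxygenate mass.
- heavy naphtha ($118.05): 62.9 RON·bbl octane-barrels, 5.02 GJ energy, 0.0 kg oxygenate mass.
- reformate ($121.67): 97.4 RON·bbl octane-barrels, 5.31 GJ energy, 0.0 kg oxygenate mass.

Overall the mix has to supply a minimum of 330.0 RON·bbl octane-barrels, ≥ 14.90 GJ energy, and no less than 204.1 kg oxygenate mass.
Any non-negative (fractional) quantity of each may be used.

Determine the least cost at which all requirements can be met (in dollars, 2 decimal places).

This is a linear program. Let x1 = barrels of ethanol, x2 = barrels of heavy naphtha, x3 = barrels of reformate.
Minimise 150.61x1 + 118.05x2 + 121.67x3 with:
  108.5x1 + 62.9x2 + 97.4x3 ≥ 330   (octane-barrels)
  3.42x1 + 5.02x2 + 5.31x3 ≥ 14.9   (energy)
  120.8x1 ≥ 204.1   (oxygenate mass)
  x1, x2, x3 ≥ 0.
The minimum-cost mix takes nothing from heavy naphtha — only ethanol, reformate. There the energy and oxygenate mass constraints are tight.
So ethanol = 1.68957 barrels, reformate = 1.71783 barrels.
Total cost: 150.61·1.68957 + 121.67·1.71783 = 463.4745.

$463.47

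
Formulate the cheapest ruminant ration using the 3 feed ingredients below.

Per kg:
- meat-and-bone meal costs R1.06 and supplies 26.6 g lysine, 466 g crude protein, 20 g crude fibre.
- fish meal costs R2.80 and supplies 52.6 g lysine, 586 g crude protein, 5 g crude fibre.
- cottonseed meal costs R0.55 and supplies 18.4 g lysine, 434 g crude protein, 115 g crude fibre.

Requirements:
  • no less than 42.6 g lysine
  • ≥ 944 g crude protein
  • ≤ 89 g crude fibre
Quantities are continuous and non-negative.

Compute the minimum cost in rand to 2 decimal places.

Let x1 = kg of meat-and-bone meal, x2 = kg of fish meal, x3 = kg of cottonseed meal.
Minimize 1.06x1 + 2.8x2 + 0.55x3 subject to:
  26.6x1 + 52.6x2 + 18.4x3 ≥ 42.6   (lysine)
  466x1 + 586x2 + 434x3 ≥ 944   (crude protein)
  20x1 + 5x2 + 115x3 ≤ 89   (crude fibre)
  x1, x2, x3 ≥ 0.
The minimum-cost mix takes nothing from fish meal — only meat-and-bone meal, cottonseed meal. There the crude protein and crude fibre constraints are tight.
Solving gives x1 = 1.557, x3 = 0.5031.
Objective = 1.06·1.557 + 0.55·0.5031 = 1.9271.

R1.93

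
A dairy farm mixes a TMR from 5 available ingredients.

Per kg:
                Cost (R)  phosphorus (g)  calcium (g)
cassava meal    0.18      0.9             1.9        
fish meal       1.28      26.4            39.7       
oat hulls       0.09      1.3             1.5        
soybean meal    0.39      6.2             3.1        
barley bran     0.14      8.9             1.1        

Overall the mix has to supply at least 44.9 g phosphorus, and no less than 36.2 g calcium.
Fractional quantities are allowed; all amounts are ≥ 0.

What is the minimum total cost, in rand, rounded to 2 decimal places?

Treat it as an LP. Let x1 = kg of cassava meal, x2 = kg of fish meal, x3 = kg of oat hulls, x4 = kg of soybean meal, x5 = kg of barley bran.
min 0.18x1 + 1.28x2 + 0.09x3 + 0.39x4 + 0.14x5 s.t.:
  0.9x1 + 26.4x2 + 1.3x3 + 6.2x4 + 8.9x5 ≥ 44.9   (phosphorus)
  1.9x1 + 39.7x2 + 1.5x3 + 3.1x4 + 1.1x5 ≥ 36.2   (calcium)
  x1, x2, x3, x4, x5 ≥ 0.
The minimum-cost mix takes nothing from cassava meal, oat hulls, soybean meal — only fish meal, barley bran. The phosphorus and calcium requirements are met with equality.
Optimal quantities: fish meal = 0.8412 kg, barley bran = 2.55 kg.
Hence cost = 1.28·0.8412 + 0.14·2.55 = R1.4337.

R1.43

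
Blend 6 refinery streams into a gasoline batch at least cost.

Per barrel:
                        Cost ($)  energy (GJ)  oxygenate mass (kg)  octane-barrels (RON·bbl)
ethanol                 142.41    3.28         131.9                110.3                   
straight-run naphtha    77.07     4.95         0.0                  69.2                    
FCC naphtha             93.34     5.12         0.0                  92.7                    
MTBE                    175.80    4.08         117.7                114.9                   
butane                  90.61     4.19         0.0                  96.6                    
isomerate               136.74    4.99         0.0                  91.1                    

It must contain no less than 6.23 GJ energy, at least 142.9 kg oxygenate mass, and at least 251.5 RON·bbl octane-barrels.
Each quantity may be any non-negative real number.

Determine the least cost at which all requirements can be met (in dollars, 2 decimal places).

$278.10

Treat it as an LP. Let x1 = barrels of ethanol, x2 = barrels of straight-run naphtha, x3 = barrels of FCC naphtha, x4 = barrels of MTBE, x5 = barrels of butane, x6 = barrels of isomerate.
Minimize 142.41x1 + 77.07x2 + 93.34x3 + 175.8x4 + 90.61x5 + 136.74x6 subject to:
  3.28x1 + 4.95x2 + 5.12x3 + 4.08x4 + 4.19x5 + 4.99x6 ≥ 6.23   (energy)
  131.9x1 + 117.7x4 ≥ 142.9   (oxygenate mass)
  110.3x1 + 69.2x2 + 92.7x3 + 114.9x4 + 96.6x5 + 91.1x6 ≥ 251.5   (octane-barrels)
  x1, x2, x3, x4, x5, x6 ≥ 0.
At the optimum only ethanol, butane are positive (straight-run naphtha, FCC naphtha, MTBE, isomerate = 0). The oxygenate mass and octane-barrels requirements are met with equality.
Optimal quantities: ethanol = 1.0834 barrels, butane = 1.36647 barrels.
Cost = 142.41·1.0834 + 90.61·1.36647 = 278.1028.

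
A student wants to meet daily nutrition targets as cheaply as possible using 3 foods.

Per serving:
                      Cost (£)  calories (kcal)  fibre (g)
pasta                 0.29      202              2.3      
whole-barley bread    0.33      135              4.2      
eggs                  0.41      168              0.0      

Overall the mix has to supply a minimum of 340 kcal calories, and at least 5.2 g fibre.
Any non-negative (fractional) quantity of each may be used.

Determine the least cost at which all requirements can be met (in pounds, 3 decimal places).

£0.556

Let x1 = servings of pasta, x2 = servings of whole-barley bread, x3 = servings of eggs.
min 0.29x1 + 0.33x2 + 0.41x3 s.t.:
  202x1 + 135x2 + 168x3 ≥ 340   (calories)
  2.3x1 + 4.2x2 ≥ 5.2   (fibre)
  x1, x2, x3 ≥ 0.
The cheapest feasible vertex uses only pasta, whole-barley bread; eggs is not used. There the calories and fibre constraints are tight.
So pasta = 1.35 servings, whole-barley bread = 0.499 servings.
Objective = 0.29·1.35 + 0.33·0.499 = 0.55617.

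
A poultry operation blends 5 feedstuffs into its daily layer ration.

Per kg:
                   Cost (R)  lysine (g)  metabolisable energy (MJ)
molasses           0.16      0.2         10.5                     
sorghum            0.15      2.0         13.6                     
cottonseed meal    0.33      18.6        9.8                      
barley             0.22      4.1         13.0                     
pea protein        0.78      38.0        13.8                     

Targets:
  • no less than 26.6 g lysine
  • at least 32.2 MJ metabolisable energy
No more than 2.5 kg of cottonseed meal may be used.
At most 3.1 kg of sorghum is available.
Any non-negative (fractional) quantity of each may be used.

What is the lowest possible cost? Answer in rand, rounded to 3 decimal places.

R0.638

Treat it as an LP. Let x1 = kg of molasses, x2 = kg of sorghum, x3 = kg of cottonseed meal, x4 = kg of barley, x5 = kg of pea protein.
Minimise 0.16x1 + 0.15x2 + 0.33x3 + 0.22x4 + 0.78x5 s.t.:
  0.2x1 + 2x2 + 18.6x3 + 4.1x4 + 38x5 ≥ 26.6   (lysine)
  10.5x1 + 13.6x2 + 9.8x3 + 13x4 + 13.8x5 ≥ 32.2   (metabolisable energy)
  x3 ≤ 2.5
  x2 ≤ 3.1
  x1, x2, x3, x4, x5 ≥ 0.
The optimal basis is {sorghum, cottonseed meal}; molasses, barley, pea protein drop out. There the lysine and metabolisable energy constraints are tight.
So sorghum = 1.449 kg, cottonseed meal = 1.274 kg.
Objective = 0.15·1.449 + 0.33·1.274 = 0.63777.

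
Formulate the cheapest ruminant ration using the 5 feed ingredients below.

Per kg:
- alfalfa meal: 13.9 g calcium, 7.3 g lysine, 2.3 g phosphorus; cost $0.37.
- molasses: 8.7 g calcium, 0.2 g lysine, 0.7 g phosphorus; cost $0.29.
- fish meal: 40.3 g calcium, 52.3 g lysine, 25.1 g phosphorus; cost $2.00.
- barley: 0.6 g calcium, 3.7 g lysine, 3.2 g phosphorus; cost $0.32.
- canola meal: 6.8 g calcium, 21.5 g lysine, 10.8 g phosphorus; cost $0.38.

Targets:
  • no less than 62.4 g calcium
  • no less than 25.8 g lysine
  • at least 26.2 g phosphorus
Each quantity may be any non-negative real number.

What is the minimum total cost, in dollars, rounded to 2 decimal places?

Let x1 = kg of alfalfa meal, x2 = kg of molasses, x3 = kg of fish meal, x4 = kg of barley, x5 = kg of canola meal.
Minimise 0.37x1 + 0.29x2 + 2x3 + 0.32x4 + 0.38x5 s.t.:
  13.9x1 + 8.7x2 + 40.3x3 + 0.6x4 + 6.8x5 ≥ 62.4   (calcium)
  7.3x1 + 0.2x2 + 52.3x3 + 3.7x4 + 21.5x5 ≥ 25.8   (lysine)
  2.3x1 + 0.7x2 + 25.1x3 + 3.2x4 + 10.8x5 ≥ 26.2   (phosphorus)
  x1, x2, x3, x4, x5 ≥ 0.
The optimal basis is {alfalfa meal, canola meal}; molasses, fish meal, barley drop out. The calcium and phosphorus requirements are met with equality.
Optimal quantities: alfalfa meal = 3.686 kg, canola meal = 1.641 kg.
Cost = 0.37·3.686 + 0.38·1.641 = 1.9874.

$1.99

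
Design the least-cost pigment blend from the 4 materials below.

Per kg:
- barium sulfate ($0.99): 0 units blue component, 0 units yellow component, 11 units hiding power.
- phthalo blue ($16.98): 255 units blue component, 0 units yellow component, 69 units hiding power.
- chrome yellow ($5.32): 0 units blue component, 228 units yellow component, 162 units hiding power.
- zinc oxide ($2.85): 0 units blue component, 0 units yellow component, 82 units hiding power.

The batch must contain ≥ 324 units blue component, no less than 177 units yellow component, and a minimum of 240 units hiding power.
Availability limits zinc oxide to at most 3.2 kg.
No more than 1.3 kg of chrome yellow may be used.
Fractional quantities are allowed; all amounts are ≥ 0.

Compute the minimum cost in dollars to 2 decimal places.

Let x1 = kg of barium sulfate, x2 = kg of phthalo blue, x3 = kg of chrome yellow, x4 = kg of zinc oxide.
Minimize 0.99x1 + 16.98x2 + 5.32x3 + 2.85x4 subject to:
  255x2 ≥ 324   (blue component)
  228x3 ≥ 177   (yellow component)
  11x1 + 69x2 + 162x3 + 82x4 ≥ 240   (hiding power)
  x4 ≤ 3.2
  x3 ≤ 1.3
  x1, x2, x3, x4 ≥ 0.
The minimum-cost mix takes nothing from barium sulfate, zinc oxide — only phthalo blue, chrome yellow. The blue component and hiding power requirements are met with equality.
Solving gives x2 = 1.271, x3 = 0.9403.
Objective = 16.98·1.271 + 5.32·0.9403 = 26.5840.

$26.58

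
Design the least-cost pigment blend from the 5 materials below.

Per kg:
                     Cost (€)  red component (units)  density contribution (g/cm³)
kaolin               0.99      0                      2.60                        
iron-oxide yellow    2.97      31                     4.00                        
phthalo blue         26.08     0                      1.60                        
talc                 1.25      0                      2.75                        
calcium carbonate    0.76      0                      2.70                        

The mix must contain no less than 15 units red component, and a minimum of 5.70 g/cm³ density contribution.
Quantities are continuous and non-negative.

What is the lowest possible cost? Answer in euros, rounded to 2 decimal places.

Set it up as a linear program. Let x1 = kg of kaolin, x2 = kg of iron-oxide yellow, x3 = kg of phthalo blue, x4 = kg of talc, x5 = kg of calcium carbonate.
min 0.99x1 + 2.97x2 + 26.08x3 + 1.25x4 + 0.76x5 subject to:
  31x2 ≥ 15   (red component)
  2.6x1 + 4x2 + 1.6x3 + 2.75x4 + 2.7x5 ≥ 5.7   (density contribution)
  x1, x2, x3, x4, x5 ≥ 0.
The minimum-cost mix takes nothing from kaolin, phthalo blue, talc — only iron-oxide yellow, calcium carbonate. The red component and density contribution requirements are met with equality.
Solving gives x2 = 0.4839, x5 = 1.394.
Total cost: 2.97·0.4839 + 0.76·1.394 = 2.4966.

€2.50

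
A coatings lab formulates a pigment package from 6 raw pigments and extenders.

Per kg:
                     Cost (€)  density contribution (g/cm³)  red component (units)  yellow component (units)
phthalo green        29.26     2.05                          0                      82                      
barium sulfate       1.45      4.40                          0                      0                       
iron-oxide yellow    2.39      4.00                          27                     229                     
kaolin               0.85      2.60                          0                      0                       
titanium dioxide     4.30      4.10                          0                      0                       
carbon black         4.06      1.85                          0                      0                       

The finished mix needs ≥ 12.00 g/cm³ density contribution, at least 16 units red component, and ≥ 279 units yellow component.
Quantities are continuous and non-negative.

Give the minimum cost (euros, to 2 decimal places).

Let x1 = kg of phthalo green, x2 = kg of barium sulfate, x3 = kg of iron-oxide yellow, x4 = kg of kaolin, x5 = kg of titanium dioxide, x6 = kg of carbon black.
min 29.26x1 + 1.45x2 + 2.39x3 + 0.85x4 + 4.3x5 + 4.06x6 subject to:
  2.05x1 + 4.4x2 + 4x3 + 2.6x4 + 4.1x5 + 1.85x6 ≥ 12   (density contribution)
  27x3 ≥ 16   (red component)
  82x1 + 229x3 ≥ 279   (yellow component)
  x1, x2, x3, x4, x5, x6 ≥ 0.
At the optimum only iron-oxide yellow, kaolin are positive (phthalo green, barium sulfate, titanium dioxide, carbon black = 0). Binding constraints: density contribution and yellow component.
That vertex is x3 = 1.218, x4 = 2.741.
Cost = 2.39·1.218 + 0.85·2.741 = 5.2409.

€5.24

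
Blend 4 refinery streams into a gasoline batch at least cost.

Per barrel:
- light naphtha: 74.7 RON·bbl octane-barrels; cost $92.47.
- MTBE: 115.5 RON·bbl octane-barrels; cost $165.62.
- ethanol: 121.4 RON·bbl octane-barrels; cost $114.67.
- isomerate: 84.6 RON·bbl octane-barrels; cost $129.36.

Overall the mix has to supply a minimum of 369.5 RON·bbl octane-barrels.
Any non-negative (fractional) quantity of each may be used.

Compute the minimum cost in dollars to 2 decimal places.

This is a linear program. Let x1 = barrels of light naphtha, x2 = barrels of MTBE, x3 = barrels of ethanol, x4 = barrels of isomerate.
Minimize 92.47x1 + 165.62x2 + 114.67x3 + 129.36x4 with:
  74.7x1 + 115.5x2 + 121.4x3 + 84.6x4 ≥ 369.5   (octane-barrels)
  x1, x2, x3, x4 ≥ 0.
The optimal basis is {ethanol}; light naphtha, MTBE, isomerate drop out. There the octane-barrels constraint is tight.
Optimal quantities: ethanol = 3.0437 barrels.
Cost = 114.67·3.0437 = 349.0211.

$349.02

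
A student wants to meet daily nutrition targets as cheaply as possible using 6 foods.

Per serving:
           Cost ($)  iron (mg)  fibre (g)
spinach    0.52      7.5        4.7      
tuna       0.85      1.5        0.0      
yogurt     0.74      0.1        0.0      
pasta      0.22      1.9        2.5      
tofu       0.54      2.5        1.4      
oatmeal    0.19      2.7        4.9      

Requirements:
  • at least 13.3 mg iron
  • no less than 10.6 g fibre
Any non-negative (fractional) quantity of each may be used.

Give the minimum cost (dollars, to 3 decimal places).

$0.924

This is a linear program. Let x1 = servings of spinach, x2 = servings of tuna, x3 = servings of yogurt, x4 = servings of pasta, x5 = servings of tofu, x6 = servings of oatmeal.
min 0.52x1 + 0.85x2 + 0.74x3 + 0.22x4 + 0.54x5 + 0.19x6 subject to:
  7.5x1 + 1.5x2 + 0.1x3 + 1.9x4 + 2.5x5 + 2.7x6 ≥ 13.3   (iron)
  4.7x1 + 2.5x4 + 1.4x5 + 4.9x6 ≥ 10.6   (fibre)
  x1, x2, x3, x4, x5, x6 ≥ 0.
At the optimum only spinach, oatmeal are positive (tuna, yogurt, pasta, tofu = 0). The iron and fibre requirements are met with equality.
That vertex is x1 = 1.519, x6 = 0.7062.
Cost = 0.52·1.519 + 0.19·0.7062 = 0.92406.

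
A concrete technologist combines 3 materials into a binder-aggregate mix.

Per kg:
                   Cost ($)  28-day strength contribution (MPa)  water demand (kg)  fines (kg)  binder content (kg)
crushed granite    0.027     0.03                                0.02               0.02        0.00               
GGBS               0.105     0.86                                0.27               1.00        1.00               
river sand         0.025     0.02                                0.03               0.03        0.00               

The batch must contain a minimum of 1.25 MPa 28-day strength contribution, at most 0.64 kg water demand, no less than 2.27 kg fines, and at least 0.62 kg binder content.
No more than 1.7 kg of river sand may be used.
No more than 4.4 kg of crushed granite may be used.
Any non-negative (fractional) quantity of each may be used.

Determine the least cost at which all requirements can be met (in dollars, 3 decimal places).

Let x1 = kg of crushed granite, x2 = kg of GGBS, x3 = kg of river sand.
Minimize 0.027x1 + 0.105x2 + 0.025x3 s.t.:
  0.03x1 + 0.86x2 + 0.02x3 ≥ 1.25   (28-day strength contribution)
  0.02x1 + 0.27x2 + 0.03x3 ≤ 0.64   (water demand)
  0.02x1 + 1x2 + 0.03x3 ≥ 2.27   (fines)
  1x2 ≥ 0.62   (binder content)
  x3 ≤ 1.7
  x1 ≤ 4.4
  x1, x2, x3 ≥ 0.
At the optimum only GGBS is positive (crushed granite, river sand = 0). There the fines constraint is tight.
Optimal quantities: GGBS = 2.27 kg.
Cost = 0.105·2.27 = 0.23835.

$0.238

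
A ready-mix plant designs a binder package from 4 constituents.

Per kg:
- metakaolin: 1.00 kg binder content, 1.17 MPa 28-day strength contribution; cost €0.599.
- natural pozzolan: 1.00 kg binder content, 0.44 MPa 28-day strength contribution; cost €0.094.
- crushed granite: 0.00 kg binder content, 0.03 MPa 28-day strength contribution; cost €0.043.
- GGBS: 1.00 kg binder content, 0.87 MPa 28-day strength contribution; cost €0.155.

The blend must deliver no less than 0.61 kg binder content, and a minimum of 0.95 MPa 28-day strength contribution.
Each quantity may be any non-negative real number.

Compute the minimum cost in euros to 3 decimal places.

€0.169

This is a linear program. Let x1 = kg of metakaolin, x2 = kg of natural pozzolan, x3 = kg of crushed granite, x4 = kg of GGBS.
min 0.599x1 + 0.094x2 + 0.043x3 + 0.155x4 subject to:
  1x1 + 1x2 + 1x4 ≥ 0.61   (binder content)
  1.17x1 + 0.44x2 + 0.03x3 + 0.87x4 ≥ 0.95   (28-day strength contribution)
  x1, x2, x3, x4 ≥ 0.
At the optimum only GGBS is positive (metakaolin, natural pozzolan, crushed granite = 0). The 28-day strength contribution requirement is met with equality.
Solving gives x4 = 1.092.
Hence cost = 0.155·1.092 = €0.16926.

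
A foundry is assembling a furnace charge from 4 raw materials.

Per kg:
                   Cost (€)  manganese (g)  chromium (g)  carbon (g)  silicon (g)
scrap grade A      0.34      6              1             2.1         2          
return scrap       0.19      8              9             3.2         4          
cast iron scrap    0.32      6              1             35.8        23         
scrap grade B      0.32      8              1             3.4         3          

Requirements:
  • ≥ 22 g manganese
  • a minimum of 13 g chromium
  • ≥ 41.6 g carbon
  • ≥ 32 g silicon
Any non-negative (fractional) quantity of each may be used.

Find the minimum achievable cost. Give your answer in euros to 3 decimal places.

Set it up as a linear program. Let x1 = kg of scrap grade A, x2 = kg of return scrap, x3 = kg of cast iron scrap, x4 = kg of scrap grade B.
Minimise 0.34x1 + 0.19x2 + 0.32x3 + 0.32x4 s.t.:
  6x1 + 8x2 + 6x3 + 8x4 ≥ 22   (manganese)
  1x1 + 9x2 + 1x3 + 1x4 ≥ 13   (chromium)
  2.1x1 + 3.2x2 + 35.8x3 + 3.4x4 ≥ 41.6   (carbon)
  2x1 + 4x2 + 23x3 + 3x4 ≥ 32   (silicon)
  x1, x2, x3, x4 ≥ 0.
The cheapest feasible vertex uses only return scrap, cast iron scrap; scrap grade A, scrap grade B are not used. Binding constraints: manganese and silicon.
Solving gives x2 = 1.962, x3 = 1.05.
Hence cost = 0.19·1.962 + 0.32·1.05 = €0.70878.

€0.709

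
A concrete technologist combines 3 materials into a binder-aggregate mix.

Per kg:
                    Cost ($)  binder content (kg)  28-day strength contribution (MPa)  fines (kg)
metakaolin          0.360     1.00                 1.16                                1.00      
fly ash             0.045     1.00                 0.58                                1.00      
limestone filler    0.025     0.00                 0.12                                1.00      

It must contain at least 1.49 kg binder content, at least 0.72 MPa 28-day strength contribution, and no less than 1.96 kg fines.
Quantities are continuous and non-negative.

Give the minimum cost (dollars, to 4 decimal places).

$0.0788

Set it up as a linear program. Let x1 = kg of metakaolin, x2 = kg of fly ash, x3 = kg of limestone filler.
Minimise 0.36x1 + 0.045x2 + 0.025x3 s.t.:
  1x1 + 1x2 ≥ 1.49   (binder content)
  1.16x1 + 0.58x2 + 0.12x3 ≥ 0.72   (28-day strength contribution)
  1x1 + 1x2 + 1x3 ≥ 1.96   (fines)
  x1, x2, x3 ≥ 0.
The cheapest feasible vertex uses only fly ash, limestone filler; metakaolin is not used. The binder content and fines requirements are met with equality.
Optimal quantities: fly ash = 1.49 kg, limestone filler = 0.47 kg.
Total cost: 0.045·1.49 + 0.025·0.47 = 0.078800.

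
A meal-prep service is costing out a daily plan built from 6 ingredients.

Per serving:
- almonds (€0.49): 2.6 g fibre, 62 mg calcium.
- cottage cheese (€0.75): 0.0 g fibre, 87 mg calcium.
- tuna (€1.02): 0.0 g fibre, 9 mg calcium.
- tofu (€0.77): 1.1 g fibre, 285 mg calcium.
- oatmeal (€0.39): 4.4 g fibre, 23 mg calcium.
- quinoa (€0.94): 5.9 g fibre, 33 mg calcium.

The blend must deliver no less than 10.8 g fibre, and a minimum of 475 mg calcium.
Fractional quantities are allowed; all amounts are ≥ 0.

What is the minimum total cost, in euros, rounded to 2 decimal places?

€1.97

Set it up as a linear program. Let x1 = servings of almonds, x2 = servings of cottage cheese, x3 = servings of tuna, x4 = servings of tofu, x5 = servings of oatmeal, x6 = servings of quinoa.
Minimize 0.49x1 + 0.75x2 + 1.02x3 + 0.77x4 + 0.39x5 + 0.94x6 with:
  2.6x1 + 1.1x4 + 4.4x5 + 5.9x6 ≥ 10.8   (fibre)
  62x1 + 87x2 + 9x3 + 285x4 + 23x5 + 33x6 ≥ 475   (calcium)
  x1, x2, x3, x4, x5, x6 ≥ 0.
The optimal basis is {tofu, oatmeal}; almonds, cottage cheese, tuna, quinoa drop out. There the fibre and calcium constraints are tight.
That vertex is x4 = 1.499, x5 = 2.08.
Total cost: 0.77·1.499 + 0.39·2.08 = 1.9654.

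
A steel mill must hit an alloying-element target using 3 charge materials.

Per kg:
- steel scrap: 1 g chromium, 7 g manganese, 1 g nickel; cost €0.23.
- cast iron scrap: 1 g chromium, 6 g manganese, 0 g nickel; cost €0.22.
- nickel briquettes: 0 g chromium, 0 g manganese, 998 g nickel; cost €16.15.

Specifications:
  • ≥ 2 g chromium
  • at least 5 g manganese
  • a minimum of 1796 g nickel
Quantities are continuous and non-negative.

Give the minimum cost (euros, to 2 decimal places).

This is a linear program. Let x1 = kg of steel scrap, x2 = kg of cast iron scrap, x3 = kg of nickel briquettes.
Minimise 0.23x1 + 0.22x2 + 16.15x3 with:
  1x1 + 1x2 ≥ 2   (chromium)
  7x1 + 6x2 ≥ 5   (manganese)
  1x1 + 998x3 ≥ 1796   (nickel)
  x1, x2, x3 ≥ 0.
The cheapest feasible vertex uses only steel scrap, nickel briquettes; cast iron scrap is not used. There the chromium and nickel constraints are tight.
Solving gives x1 = 2, x3 = 1.7976.
Cost = 0.23·2 + 16.15·1.7976 = 29.4912.

€29.49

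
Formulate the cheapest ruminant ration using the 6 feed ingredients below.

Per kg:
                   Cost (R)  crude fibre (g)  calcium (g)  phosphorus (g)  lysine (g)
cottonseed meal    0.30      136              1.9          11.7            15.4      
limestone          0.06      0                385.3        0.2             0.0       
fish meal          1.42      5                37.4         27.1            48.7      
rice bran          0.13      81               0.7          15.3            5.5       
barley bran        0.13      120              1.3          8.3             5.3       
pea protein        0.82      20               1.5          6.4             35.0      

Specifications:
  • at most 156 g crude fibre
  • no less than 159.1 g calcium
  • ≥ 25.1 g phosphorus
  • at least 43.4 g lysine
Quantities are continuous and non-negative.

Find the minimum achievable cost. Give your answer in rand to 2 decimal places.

R1.01

This is a linear program. Let x1 = kg of cottonseed meal, x2 = kg of limestone, x3 = kg of fish meal, x4 = kg of rice bran, x5 = kg of barley bran, x6 = kg of pea protein.
Minimise 0.3x1 + 0.06x2 + 1.42x3 + 0.13x4 + 0.13x5 + 0.82x6 s.t.:
  136x1 + 5x3 + 81x4 + 120x5 + 20x6 ≤ 156   (crude fibre)
  1.9x1 + 385.3x2 + 37.4x3 + 0.7x4 + 1.3x5 + 1.5x6 ≥ 159.1   (calcium)
  11.7x1 + 0.2x2 + 27.1x3 + 15.3x4 + 8.3x5 + 6.4x6 ≥ 25.1   (phosphorus)
  15.4x1 + 48.7x3 + 5.5x4 + 5.3x5 + 35x6 ≥ 43.4   (lysine)
  x1, x2, x3, x4, x5, x6 ≥ 0.
At the optimum only cottonseed meal, limestone, rice bran, pea protein are positive (fish meal, barley bran = 0). The crude fibre, calcium, phosphorus, lysine requirements are met with equality.
Optimal quantities: cottonseed meal = 0.4841 kg, limestone = 0.4055 kg, rice bran = 0.8942 kg, pea protein = 0.8865 kg.
Total cost: 0.3·0.4841 + 0.06·0.4055 + 0.13·0.8942 + 0.82·0.8865 = 1.0127.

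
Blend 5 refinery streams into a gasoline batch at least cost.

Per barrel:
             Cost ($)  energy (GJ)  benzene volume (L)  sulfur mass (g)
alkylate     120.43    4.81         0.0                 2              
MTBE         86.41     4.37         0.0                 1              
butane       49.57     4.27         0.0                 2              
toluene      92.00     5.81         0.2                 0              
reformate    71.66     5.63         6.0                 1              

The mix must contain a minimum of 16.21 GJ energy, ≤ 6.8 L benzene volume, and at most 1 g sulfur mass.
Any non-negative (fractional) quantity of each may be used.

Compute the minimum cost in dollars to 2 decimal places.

Let x1 = barrels of alkylate, x2 = barrels of MTBE, x3 = barrels of butane, x4 = barrels of toluene, x5 = barrels of reformate.
min 120.43x1 + 86.41x2 + 49.57x3 + 92x4 + 71.66x5 subject to:
  4.81x1 + 4.37x2 + 4.27x3 + 5.81x4 + 5.63x5 ≥ 16.21   (energy)
  0.2x4 + 6x5 ≤ 6.8   (benzene volume)
  2x1 + 1x2 + 2x3 + 1x5 ≤ 1   (sulfur mass)
  x1, x2, x3, x4, x5 ≥ 0.
The minimum-cost mix takes nothing from alkylate, MTBE, butane — only toluene, reformate. The energy and sulfur mass requirements are met with equality.
So toluene = 1.821 barrels, reformate = 1 barrel.
Total cost: 92·1.821 + 71.66·1 = 239.1920.

$239.19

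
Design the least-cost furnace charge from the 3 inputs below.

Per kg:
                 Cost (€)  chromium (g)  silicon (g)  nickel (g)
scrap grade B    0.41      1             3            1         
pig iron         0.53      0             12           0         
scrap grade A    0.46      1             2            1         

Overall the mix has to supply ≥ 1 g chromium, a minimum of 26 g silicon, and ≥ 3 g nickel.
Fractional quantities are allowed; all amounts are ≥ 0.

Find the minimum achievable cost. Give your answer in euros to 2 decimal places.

Treat it as an LP. Let x1 = kg of scrap grade B, x2 = kg of pig iron, x3 = kg of scrap grade A.
Minimise 0.41x1 + 0.53x2 + 0.46x3 s.t.:
  1x1 + 1x3 ≥ 1   (chromium)
  3x1 + 12x2 + 2x3 ≥ 26   (silicon)
  1x1 + 1x3 ≥ 3   (nickel)
  x1, x2, x3 ≥ 0.
The minimum-cost mix takes nothing from scrap grade A — only scrap grade B, pig iron. Binding constraints: silicon and nickel.
Solving gives x1 = 3, x2 = 1.417.
Cost = 0.41·3 + 0.53·1.417 = 1.9810.

€1.98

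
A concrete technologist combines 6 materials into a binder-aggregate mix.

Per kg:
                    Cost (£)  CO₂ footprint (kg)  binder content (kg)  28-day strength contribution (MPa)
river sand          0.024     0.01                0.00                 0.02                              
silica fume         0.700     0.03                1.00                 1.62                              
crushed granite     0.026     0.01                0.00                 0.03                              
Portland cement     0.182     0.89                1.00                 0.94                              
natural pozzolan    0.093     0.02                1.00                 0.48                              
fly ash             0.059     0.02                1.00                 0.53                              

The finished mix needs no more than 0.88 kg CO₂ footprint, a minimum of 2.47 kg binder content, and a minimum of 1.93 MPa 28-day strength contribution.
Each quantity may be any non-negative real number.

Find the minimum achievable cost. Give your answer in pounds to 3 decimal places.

Treat it as an LP. Let x1 = kg of river sand, x2 = kg of silica fume, x3 = kg of crushed granite, x4 = kg of Portland cement, x5 = kg of natural pozzolan, x6 = kg of fly ash.
min 0.024x1 + 0.7x2 + 0.026x3 + 0.182x4 + 0.093x5 + 0.059x6 subject to:
  0.01x1 + 0.03x2 + 0.01x3 + 0.89x4 + 0.02x5 + 0.02x6 ≤ 0.88   (CO₂ footprint)
  1x2 + 1x4 + 1x5 + 1x6 ≥ 2.47   (binder content)
  0.02x1 + 1.62x2 + 0.03x3 + 0.94x4 + 0.48x5 + 0.53x6 ≥ 1.93   (28-day strength contribution)
  x1, x2, x3, x4, x5, x6 ≥ 0.
The cheapest feasible vertex uses only fly ash; river sand, silica fume, crushed granite, Portland cement, natural pozzolan are not used. There the 28-day strength contribution constraint is tight.
Solving gives x6 = 3.642.
Total cost: 0.059·3.642 = 0.21488.

£0.215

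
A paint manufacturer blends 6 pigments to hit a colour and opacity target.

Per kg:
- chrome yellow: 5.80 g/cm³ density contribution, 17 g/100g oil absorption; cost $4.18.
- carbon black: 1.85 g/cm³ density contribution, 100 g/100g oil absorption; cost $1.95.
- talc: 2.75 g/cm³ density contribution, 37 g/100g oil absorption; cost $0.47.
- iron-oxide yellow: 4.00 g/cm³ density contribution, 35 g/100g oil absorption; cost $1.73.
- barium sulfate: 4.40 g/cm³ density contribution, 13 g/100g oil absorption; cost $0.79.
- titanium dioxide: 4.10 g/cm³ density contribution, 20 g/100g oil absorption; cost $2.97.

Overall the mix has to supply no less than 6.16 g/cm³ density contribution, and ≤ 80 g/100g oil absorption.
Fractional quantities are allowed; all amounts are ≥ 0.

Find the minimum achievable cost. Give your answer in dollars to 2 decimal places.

$1.06

Let x1 = kg of chrome yellow, x2 = kg of carbon black, x3 = kg of talc, x4 = kg of iron-oxide yellow, x5 = kg of barium sulfate, x6 = kg of titanium dioxide.
Minimize 4.18x1 + 1.95x2 + 0.47x3 + 1.73x4 + 0.79x5 + 2.97x6 s.t.:
  5.8x1 + 1.85x2 + 2.75x3 + 4x4 + 4.4x5 + 4.1x6 ≥ 6.16   (density contribution)
  17x1 + 100x2 + 37x3 + 35x4 + 13x5 + 20x6 ≤ 80   (oil absorption)
  x1, x2, x3, x4, x5, x6 ≥ 0.
The cheapest feasible vertex uses only talc, barium sulfate; chrome yellow, carbon black, iron-oxide yellow, titanium dioxide are not used. The density contribution and oil absorption requirements are met with equality.
Optimal quantities: talc = 2.14 kg, barium sulfate = 0.06234 kg.
Cost = 0.47·2.14 + 0.79·0.06234 = 1.05505.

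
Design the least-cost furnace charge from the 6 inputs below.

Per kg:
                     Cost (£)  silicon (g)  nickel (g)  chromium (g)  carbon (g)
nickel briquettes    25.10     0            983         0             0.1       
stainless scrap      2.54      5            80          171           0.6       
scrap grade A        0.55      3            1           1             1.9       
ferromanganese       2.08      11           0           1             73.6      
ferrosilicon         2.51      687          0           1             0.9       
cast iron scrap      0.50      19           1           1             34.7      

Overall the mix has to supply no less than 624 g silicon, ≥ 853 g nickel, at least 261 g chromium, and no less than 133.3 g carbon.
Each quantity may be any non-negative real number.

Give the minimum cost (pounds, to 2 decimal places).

£26.31

Set it up as a linear program. Let x1 = kg of nickel briquettes, x2 = kg of stainless scrap, x3 = kg of scrap grade A, x4 = kg of ferromanganese, x5 = kg of ferrosilicon, x6 = kg of cast iron scrap.
Minimise 25.1x1 + 2.54x2 + 0.55x3 + 2.08x4 + 2.51x5 + 0.5x6 s.t.:
  5x2 + 3x3 + 11x4 + 687x5 + 19x6 ≥ 624   (silicon)
  983x1 + 80x2 + 1x3 + 1x6 ≥ 853   (nickel)
  171x2 + 1x3 + 1x4 + 1x5 + 1x6 ≥ 261   (chromium)
  0.1x1 + 0.6x2 + 1.9x3 + 73.6x4 + 0.9x5 + 34.7x6 ≥ 133.3   (carbon)
  x1, x2, x3, x4, x5, x6 ≥ 0.
The optimal basis is {nickel briquettes, stainless scrap, ferrosilicon, cast iron scrap}; scrap grade A, ferromanganese drop out. The silicon, nickel, chromium, carbon requirements are met with equality.
That vertex is x1 = 0.741859, x2 = 1.4995, x5 = 0.792486, x6 = 3.79288.
Objective = 25.1·0.741859 + 2.54·1.4995 + 2.51·0.792486 + 0.5·3.79288 = 26.31497.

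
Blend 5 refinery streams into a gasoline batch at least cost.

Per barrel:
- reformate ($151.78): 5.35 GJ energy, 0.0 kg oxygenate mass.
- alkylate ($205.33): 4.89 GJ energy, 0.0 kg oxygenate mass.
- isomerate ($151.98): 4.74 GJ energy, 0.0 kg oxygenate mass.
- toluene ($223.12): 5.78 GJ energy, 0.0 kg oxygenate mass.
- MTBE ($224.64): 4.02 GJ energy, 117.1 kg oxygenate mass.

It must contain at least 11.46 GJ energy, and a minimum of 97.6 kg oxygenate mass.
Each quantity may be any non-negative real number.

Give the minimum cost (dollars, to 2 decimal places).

Set it up as a linear program. Let x1 = barrels of reformate, x2 = barrels of alkylate, x3 = barrels of isomerate, x4 = barrels of toluene, x5 = barrels of MTBE.
Minimize 151.78x1 + 205.33x2 + 151.98x3 + 223.12x4 + 224.64x5 s.t.:
  5.35x1 + 4.89x2 + 4.74x3 + 5.78x4 + 4.02x5 ≥ 11.46   (energy)
  117.1x5 ≥ 97.6   (oxygenate mass)
  x1, x2, x3, x4, x5 ≥ 0.
The cheapest feasible vertex uses only reformate, MTBE; alkylate, isomerate, toluene are not used. The energy and oxygenate mass requirements are met with equality.
That vertex is x1 = 1.5158, x5 = 0.83348.
Cost = 151.78·1.5158 + 224.64·0.83348 = 417.3011.

$417.30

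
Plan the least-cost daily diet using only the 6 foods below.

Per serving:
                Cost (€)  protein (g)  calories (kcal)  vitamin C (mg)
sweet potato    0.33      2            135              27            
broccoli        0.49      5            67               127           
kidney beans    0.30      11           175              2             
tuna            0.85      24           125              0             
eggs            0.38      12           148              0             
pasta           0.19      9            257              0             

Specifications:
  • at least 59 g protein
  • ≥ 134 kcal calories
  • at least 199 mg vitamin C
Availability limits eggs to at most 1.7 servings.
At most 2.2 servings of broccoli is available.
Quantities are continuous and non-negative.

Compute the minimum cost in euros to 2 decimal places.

Let x1 = servings of sweet potato, x2 = servings of broccoli, x3 = servings of kidney beans, x4 = servings of tuna, x5 = servings of eggs, x6 = servings of pasta.
Minimize 0.33x1 + 0.49x2 + 0.3x3 + 0.85x4 + 0.38x5 + 0.19x6 subject to:
  2x1 + 5x2 + 11x3 + 24x4 + 12x5 + 9x6 ≥ 59   (protein)
  135x1 + 67x2 + 175x3 + 125x4 + 148x5 + 257x6 ≥ 134   (calories)
  27x1 + 127x2 + 2x3 ≥ 199   (vitamin C)
  x5 ≤ 1.7
  x2 ≤ 2.2
  x1, x2, x3, x4, x5, x6 ≥ 0.
The minimum-cost mix takes nothing from sweet potato, kidney beans, tuna, eggs — only broccoli, pasta. The protein and vitamin C requirements are met with equality.
Solving gives x2 = 1.567, x6 = 5.685.
Hence cost = 0.49·1.567 + 0.19·5.685 = €1.8480.

€1.85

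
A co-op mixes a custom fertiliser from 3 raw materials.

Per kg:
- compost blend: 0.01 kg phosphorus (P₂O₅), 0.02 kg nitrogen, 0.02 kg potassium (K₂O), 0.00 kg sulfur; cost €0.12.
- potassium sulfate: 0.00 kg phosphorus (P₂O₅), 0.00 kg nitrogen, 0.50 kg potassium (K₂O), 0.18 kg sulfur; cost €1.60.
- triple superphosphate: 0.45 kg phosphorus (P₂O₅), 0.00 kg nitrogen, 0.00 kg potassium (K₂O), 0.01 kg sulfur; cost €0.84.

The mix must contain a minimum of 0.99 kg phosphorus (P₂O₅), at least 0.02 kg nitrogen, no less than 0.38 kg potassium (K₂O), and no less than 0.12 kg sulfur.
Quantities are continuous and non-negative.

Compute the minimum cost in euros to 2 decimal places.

Set it up as a linear program. Let x1 = kg of compost blend, x2 = kg of potassium sulfate, x3 = kg of triple superphosphate.
Minimize 0.12x1 + 1.6x2 + 0.84x3 with:
  0.01x1 + 0.45x3 ≥ 0.99   (phosphorus (P₂O₅))
  0.02x1 ≥ 0.02   (nitrogen)
  0.02x1 + 0.5x2 ≥ 0.38   (potassium (K₂O))
  0.18x2 + 0.01x3 ≥ 0.12   (sulfur)
  x1, x2, x3 ≥ 0.
All 3 inputs are positive at the optimum. Binding constraints: phosphorus (P₂O₅), nitrogen, potassium (K₂O).
That vertex is x1 = 1, x2 = 0.72, x3 = 2.178.
Total cost: 0.12·1 + 1.6·0.72 + 0.84·2.178 = 3.1015.

€3.10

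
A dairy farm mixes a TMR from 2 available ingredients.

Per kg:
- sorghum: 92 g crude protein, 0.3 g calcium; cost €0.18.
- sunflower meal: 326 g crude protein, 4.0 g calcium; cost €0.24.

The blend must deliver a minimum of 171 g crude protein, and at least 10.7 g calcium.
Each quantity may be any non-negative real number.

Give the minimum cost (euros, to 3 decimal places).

€0.642

Let x1 = kg of sorghum, x2 = kg of sunflower meal.
Minimize 0.18x1 + 0.24x2 subject to:
  92x1 + 326x2 ≥ 171   (crude protein)
  0.3x1 + 4x2 ≥ 10.7   (calcium)
  x1, x2 ≥ 0.
The minimum-cost mix takes nothing from sorghum — only sunflower meal. Binding constraint: calcium.
That vertex is x2 = 2.675.
Total cost: 0.24·2.675 = 0.64200.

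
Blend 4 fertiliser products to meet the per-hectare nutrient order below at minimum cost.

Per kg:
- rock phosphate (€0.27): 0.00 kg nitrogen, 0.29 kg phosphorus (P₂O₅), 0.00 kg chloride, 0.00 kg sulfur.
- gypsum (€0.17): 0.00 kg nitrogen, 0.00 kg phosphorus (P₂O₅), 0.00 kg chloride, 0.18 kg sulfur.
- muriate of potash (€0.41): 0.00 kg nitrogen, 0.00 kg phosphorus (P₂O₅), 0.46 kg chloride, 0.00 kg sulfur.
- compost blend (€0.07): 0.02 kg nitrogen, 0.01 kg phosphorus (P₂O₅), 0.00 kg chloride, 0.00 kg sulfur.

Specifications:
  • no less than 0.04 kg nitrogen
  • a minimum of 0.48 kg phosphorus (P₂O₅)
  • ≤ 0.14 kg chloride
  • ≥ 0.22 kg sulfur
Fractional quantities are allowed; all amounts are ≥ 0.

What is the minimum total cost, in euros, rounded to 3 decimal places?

€0.776

Let x1 = kg of rock phosphate, x2 = kg of gypsum, x3 = kg of muriate of potash, x4 = kg of compost blend.
Minimise 0.27x1 + 0.17x2 + 0.41x3 + 0.07x4 s.t.:
  0.02x4 ≥ 0.04   (nitrogen)
  0.29x1 + 0.01x4 ≥ 0.48   (phosphorus (P₂O₅))
  0.46x3 ≤ 0.14   (chloride)
  0.18x2 ≥ 0.22   (sulfur)
  x1, x2, x3, x4 ≥ 0.
At the optimum only rock phosphate, gypsum, compost blend are positive (muriate of potash = 0). There the nitrogen, phosphorus (P₂O₅), sulfur constraints are tight.
Solving gives x1 = 1.586, x2 = 1.222, x4 = 2.
Total cost: 0.27·1.586 + 0.17·1.222 + 0.07·2 = 0.77596.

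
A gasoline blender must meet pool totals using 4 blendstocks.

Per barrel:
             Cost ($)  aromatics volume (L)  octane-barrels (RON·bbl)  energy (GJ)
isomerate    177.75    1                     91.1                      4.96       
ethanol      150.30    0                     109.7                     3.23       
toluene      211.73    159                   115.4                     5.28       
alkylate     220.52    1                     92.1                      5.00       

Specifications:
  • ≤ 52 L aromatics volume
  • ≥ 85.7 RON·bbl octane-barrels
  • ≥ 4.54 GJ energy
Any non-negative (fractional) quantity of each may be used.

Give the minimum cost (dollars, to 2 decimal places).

$164.29

Let x1 = barrels of isomerate, x2 = barrels of ethanol, x3 = barrels of toluene, x4 = barrels of alkylate.
Minimize 177.75x1 + 150.3x2 + 211.73x3 + 220.52x4 with:
  1x1 + 159x3 + 1x4 ≤ 52   (aromatics volume)
  91.1x1 + 109.7x2 + 115.4x3 + 92.1x4 ≥ 85.7   (octane-barrels)
  4.96x1 + 3.23x2 + 5.28x3 + 5x4 ≥ 4.54   (energy)
  x1, x2, x3, x4 ≥ 0.
The minimum-cost mix takes nothing from toluene, alkylate — only isomerate, ethanol. There the octane-barrels and energy constraints are tight.
So isomerate = 0.88541 barrels, ethanol = 0.045938 barrels.
Objective = 177.75·0.88541 + 150.3·0.045938 = 164.2861.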